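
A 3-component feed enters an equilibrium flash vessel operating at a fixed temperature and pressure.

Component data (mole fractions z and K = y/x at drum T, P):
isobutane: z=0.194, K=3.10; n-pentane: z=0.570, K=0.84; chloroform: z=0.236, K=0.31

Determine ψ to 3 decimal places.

Newton–Raphson from ψ = 0.3:
  ψ = 0.300: g = -0.0512, g' = -0.517 → ψ = 0.201
  ψ = 0.201: g = 0.0032, g' = -0.590 → ψ = 0.206
Converged at ψ = 0.206.

ψ = 0.206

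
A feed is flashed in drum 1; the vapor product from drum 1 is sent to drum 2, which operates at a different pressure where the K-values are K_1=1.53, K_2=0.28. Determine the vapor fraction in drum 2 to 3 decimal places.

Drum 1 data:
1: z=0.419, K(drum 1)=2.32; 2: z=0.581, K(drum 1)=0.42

V/F (drum 2) = 0.433

Drum 1:
Let ψ₁ = V/F and solve Σ zᵢ(Kᵢ−1)/(1+ψ₁(Kᵢ−1)) = 0.
g(0) = ΣzᵢKᵢ − 1 = 0.216 and g(1) = 1 − Σzᵢ/Kᵢ = -0.564, so a root lies in (0, 1).
Binary case is linear: z₁(K₁−1)(1+ψ₁(K₂−1)) + z₂(K₂−1)(1+ψ₁(K₁−1)) = 0
⇒ ψ₁ = [z₁(K₁−1)+z₂(K₂−1)] / [−(K₁−1)(K₂−1)] = 0.2161/0.7656 = 0.282
Drum-1 compositions:
  1: x = 0.305, y = 0.708
  2: x = 0.695, y = 0.292
Drum-2 feed = drum-1 vapor: z₂ = (0.7082, 0.2918).
Drum 2:
Rachford–Rice: g(ψ₂) = Σ zᵢ(Kᵢ−1)/(1+ψ₂(Kᵢ−1)) = 0.
g(0) = ΣzᵢKᵢ − 1 = 0.165 and g(1) = 1 − Σzᵢ/Kᵢ = -0.505, so a root lies in (0, 1).
Binary case is linear: z₁(K₁−1)(1+ψ₂(K₂−1)) + z₂(K₂−1)(1+ψ₂(K₁−1)) = 0
⇒ ψ₂ = [z₁(K₁−1)+z₂(K₂−1)] / [−(K₁−1)(K₂−1)] = 0.1653/0.3816 = 0.433
  1: x = 0.576, y = 0.881
  2: x = 0.424, y = 0.119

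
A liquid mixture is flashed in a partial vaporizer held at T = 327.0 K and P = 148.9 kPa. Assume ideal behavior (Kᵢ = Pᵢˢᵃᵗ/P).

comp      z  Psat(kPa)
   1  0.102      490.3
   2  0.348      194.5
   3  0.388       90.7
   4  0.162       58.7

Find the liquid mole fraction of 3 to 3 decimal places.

Raoult's law: Kᵢ = Pᵢˢᵃᵗ/P = Pᵢˢᵃᵗ/148.9.
  K_1 = 490.3/148.9 = 3.29281, K_2 = 194.5/148.9 = 1.30625, K_3 = 90.7/148.9 = 0.60913, K_4 = 58.7/148.9 = 0.39422
Let β = V/F and solve Σ zᵢ(Kᵢ−1)/(1+β(Kᵢ−1)) = 0.
Feasibility: ΣzᵢKᵢ = 1.091, Σzᵢ/Kᵢ = 1.345 — both > 1, two phases present.
Newton–Raphson from β = 0.5:
  β = 0.500: g = -0.1279, g' = -0.355 → β = 0.140
  β = 0.140: g = 0.0118, g' = -0.475 → β = 0.164
  β = 0.164: g = 0.0003, g' = -0.453 → β = 0.165
Converged at β = 0.165.
Compositions from xᵢ = zᵢ/(1+β(Kᵢ−1)), yᵢ = Kᵢxᵢ:
  1: x = 0.074, y = 0.244
  2: x = 0.331, y = 0.433
  3: x = 0.415, y = 0.253
  4: x = 0.180, y = 0.071

x_3 = 0.415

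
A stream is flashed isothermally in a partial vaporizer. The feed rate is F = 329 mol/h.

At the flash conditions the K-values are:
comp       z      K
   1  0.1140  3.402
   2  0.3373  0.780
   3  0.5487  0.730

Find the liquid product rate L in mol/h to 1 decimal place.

L = 300.9 mol/h

Material balance + equilibrium reduce to Σ zᵢ(Kᵢ−1)/(1+ψ(Kᵢ−1)) = 0.
g(0) = ΣzᵢKᵢ − 1 = 0.0515 and g(1) = 1 − Σzᵢ/Kᵢ = -0.2176, so a root lies in (0, 1).
Newton–Raphson from ψ = 0.54:
  ψ = 0.5400: g = -0.13844, g' = -0.2005 → ψ = 0.0000
  ψ = 0.0000: g = 0.05147, g' = -0.7141 → ψ = 0.0721
  ψ = 0.0721: g = 0.00692, g' = -0.5364 → ψ = 0.0850
  ψ = 0.0850: g = 0.00016, g' = -0.5125 → ψ = 0.0853
Converged at ψ = 0.0853.
Then V = ψ·F = 0.0853·329 = 28.1 mol/h and L = F − V = 300.9 mol/h.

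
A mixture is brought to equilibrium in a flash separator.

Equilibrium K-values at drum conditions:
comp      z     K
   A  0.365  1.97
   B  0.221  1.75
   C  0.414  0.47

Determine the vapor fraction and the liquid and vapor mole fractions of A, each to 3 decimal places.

Let ψ = V/F and solve Σ zᵢ(Kᵢ−1)/(1+ψ(Kᵢ−1)) = 0.
Feasibility: ΣzᵢKᵢ = 1.300, Σzᵢ/Kᵢ = 1.192 — both > 1, two phases present.
Newton–Raphson from ψ = 0.5:
  ψ = 0.500: g = 0.0604, g' = -0.437 → ψ = 0.638
  ψ = 0.638: g = -0.0009, g' = -0.453 → ψ = 0.636
Converged at ψ = 0.636.
Compositions from xᵢ = zᵢ/(1+ψ(Kᵢ−1)), yᵢ = Kᵢxᵢ:
  A: x = 0.226, y = 0.445
  B: x = 0.150, y = 0.262
  C: x = 0.625, y = 0.294

ψ = 0.636, x_A = 0.226, y_A = 0.445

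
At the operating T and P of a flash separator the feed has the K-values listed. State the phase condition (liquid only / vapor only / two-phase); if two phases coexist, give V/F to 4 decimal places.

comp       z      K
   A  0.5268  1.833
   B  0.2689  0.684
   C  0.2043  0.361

ΣzᵢKᵢ = 1.2233; Σzᵢ/Kᵢ = 1.2465.
Both exceed 1, so a two-phase solution exists.
Newton–Raphson from ψ = 0.5:
  ψ = 0.5000: g = 0.01704, g' = -0.4002 → ψ = 0.5426
  ψ = 0.5426: g = -0.00016, g' = -0.4080 → ψ = 0.5422
Converged at ψ = 0.5422.

two-phase, V/F = 0.5422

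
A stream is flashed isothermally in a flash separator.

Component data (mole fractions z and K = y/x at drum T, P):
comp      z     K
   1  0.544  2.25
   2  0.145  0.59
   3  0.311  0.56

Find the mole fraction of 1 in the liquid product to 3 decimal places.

Newton iteration, V/F⁰ = 0.64:
  V/F = 0.640: g = 0.1067, g' = -0.424 → V/F = 0.892
  V/F = 0.892: g = 0.0026, g' = -0.414 → V/F = 0.898
Converged at V/F = 0.898.
Compositions from xᵢ = zᵢ/(1+V/F(Kᵢ−1)), yᵢ = Kᵢxᵢ:
  1: x = 0.256, y = 0.577
  2: x = 0.230, y = 0.135
  3: x = 0.514, y = 0.288

x_1 = 0.256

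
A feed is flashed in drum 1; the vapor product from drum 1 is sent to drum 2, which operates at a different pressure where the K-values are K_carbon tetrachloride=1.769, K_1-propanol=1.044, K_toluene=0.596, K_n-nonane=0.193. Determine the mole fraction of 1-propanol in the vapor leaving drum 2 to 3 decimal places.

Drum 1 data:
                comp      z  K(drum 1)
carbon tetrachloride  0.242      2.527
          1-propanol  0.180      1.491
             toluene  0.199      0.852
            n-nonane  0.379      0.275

Drum 1:
Let ψ₁ = V/F and solve Σ zᵢ(Kᵢ−1)/(1+ψ₁(Kᵢ−1)) = 0.
Feasibility: ΣzᵢKᵢ = 1.154, Σzᵢ/Kᵢ = 1.828 — both > 1, two phases present.
Newton–Raphson from ψ₁ = 0.66:
  ψ₁ = 0.660: g = -0.3087, g' = -0.903 → ψ₁ = 0.318
  ψ₁ = 0.318: g = -0.0628, g' = -0.629 → ψ₁ = 0.218
Converged at ψ₁ = 0.218.
Drum-1 compositions:
  carbon tetrachloride: x = 0.181, y = 0.459
  1-propanol: x = 0.163, y = 0.242
  toluene: x = 0.206, y = 0.175
  n-nonane: x = 0.450, y = 0.124
Drum-2 feed = drum-1 vapor: z₂ = (0.4586, 0.2424, 0.1752, 0.1238).
Drum 2:
Rachford–Rice: g(ψ₂) = Σ zᵢ(Kᵢ−1)/(1+ψ₂(Kᵢ−1)) = 0.
Check two-phase: ΣzᵢKᵢ = 1.193 > 1 and Σzᵢ/Kᵢ = 1.427 > 1, so g(0) = 0.193 > 0 and g(1) = -0.427 < 0.
Newton–Raphson from ψ₂ = 0.5:
  ψ₂ = 0.500: g = 0.0089, g' = -0.413 → ψ₂ = 0.522
  ψ₂ = 0.522: g = -0.0001, g' = -0.425 → ψ₂ = 0.521
Converged at ψ₂ = 0.521.
  carbon tetrachloride: x = 0.327, y = 0.579
  1-propanol: x = 0.237, y = 0.247
  toluene: x = 0.222, y = 0.132
  n-nonane: x = 0.214, y = 0.041

y_1-propanol (drum 2) = 0.247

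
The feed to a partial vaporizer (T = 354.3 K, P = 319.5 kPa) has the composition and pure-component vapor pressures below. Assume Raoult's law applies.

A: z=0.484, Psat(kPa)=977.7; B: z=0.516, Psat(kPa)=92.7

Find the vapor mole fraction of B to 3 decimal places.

y_B = 0.216

Raoult's law: Kᵢ = Pᵢˢᵃᵗ/P = Pᵢˢᵃᵗ/319.5.
  K_A = 977.7/319.5 = 3.06009, K_B = 92.7/319.5 = 0.29014
Newton–Raphson from V/F = 0.45:
  V/F = 0.450: g = -0.0208, g' = -1.115 → V/F = 0.431
Converged at V/F = 0.431.
Compositions from xᵢ = zᵢ/(1+V/F(Kᵢ−1)), yᵢ = Kᵢxᵢ:
  A: x = 0.256, y = 0.784
  B: x = 0.744, y = 0.216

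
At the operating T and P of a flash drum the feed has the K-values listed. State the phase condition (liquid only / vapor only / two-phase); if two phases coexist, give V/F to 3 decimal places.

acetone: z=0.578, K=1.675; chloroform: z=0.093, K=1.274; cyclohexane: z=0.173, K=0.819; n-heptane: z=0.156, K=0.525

vapor only

ΣzᵢKᵢ = 1.310; Σzᵢ/Kᵢ = 0.926.
Since Σzᵢ/Kᵢ < 1 the mixture is above its dew point — single vapor phase.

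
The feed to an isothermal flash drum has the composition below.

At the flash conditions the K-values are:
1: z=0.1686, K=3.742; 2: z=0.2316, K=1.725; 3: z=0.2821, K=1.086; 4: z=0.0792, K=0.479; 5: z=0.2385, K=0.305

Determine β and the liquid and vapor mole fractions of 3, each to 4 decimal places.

β = 0.5522, x_3 = 0.2693, y_3 = 0.2925

Newton–Raphson from β = 0.62:
  β = 0.6200: g = -0.04212, g' = -0.6363 → β = 0.5538
  β = 0.5538: g = -0.00095, g' = -0.6107 → β = 0.5522
Converged at β = 0.5522.
Compositions from xᵢ = zᵢ/(1+β(Kᵢ−1)), yᵢ = Kᵢxᵢ:
  1: x = 0.0671, y = 0.2509
  2: x = 0.1654, y = 0.2853
  3: x = 0.2693, y = 0.2925
  4: x = 0.1112, y = 0.0533
  5: x = 0.3871, y = 0.1181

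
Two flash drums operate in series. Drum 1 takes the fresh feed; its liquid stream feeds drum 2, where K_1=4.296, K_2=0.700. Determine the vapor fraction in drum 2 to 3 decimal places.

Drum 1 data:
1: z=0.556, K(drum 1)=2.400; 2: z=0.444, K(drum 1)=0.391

V/F (drum 2) = 0.799

Drum 1:
Material balance + equilibrium reduce to Σ zᵢ(Kᵢ−1)/(1+ψ₁(Kᵢ−1)) = 0.
g(0) = ΣzᵢKᵢ − 1 = 0.508 and g(1) = 1 − Σzᵢ/Kᵢ = -0.367, so a root lies in (0, 1).
Binary case is linear: z₁(K₁−1)(1+ψ₁(K₂−1)) + z₂(K₂−1)(1+ψ₁(K₁−1)) = 0
⇒ ψ₁ = [z₁(K₁−1)+z₂(K₂−1)] / [−(K₁−1)(K₂−1)] = 0.5080/0.8526 = 0.596
Drum-1 compositions:
  1: x = 0.303, y = 0.728
  2: x = 0.697, y = 0.272
Drum-2 feed = drum-1 liquid: z₂ = (0.3031, 0.6969).
Drum 2:
Material balance + equilibrium reduce to Σ zᵢ(Kᵢ−1)/(1+ψ₂(Kᵢ−1)) = 0.
Check two-phase: ΣzᵢKᵢ = 1.790 > 1 and Σzᵢ/Kᵢ = 1.066 > 1, so g(0) = 0.790 > 0 and g(1) = -0.066 < 0.
Iterate (Newton) starting at ψ₂ = 0.46:
  ψ₂ = 0.460: g = 0.1546, g' = -0.605 → ψ₂ = 0.716
  ψ₂ = 0.716: g = 0.0313, g' = -0.394 → ψ₂ = 0.795
  ψ₂ = 0.795: g = 0.0014, g' = -0.359 → ψ₂ = 0.799
Converged at ψ₂ = 0.799.
  1: x = 0.083, y = 0.358
  2: x = 0.917, y = 0.642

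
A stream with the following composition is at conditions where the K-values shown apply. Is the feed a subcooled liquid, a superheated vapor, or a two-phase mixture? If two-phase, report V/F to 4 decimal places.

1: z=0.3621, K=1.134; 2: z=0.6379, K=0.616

subcooled liquid

ΣzᵢKᵢ = 0.8036; Σzᵢ/Kᵢ = 1.3549.
Since ΣzᵢKᵢ < 1 the mixture is below its bubble point — single liquid phase.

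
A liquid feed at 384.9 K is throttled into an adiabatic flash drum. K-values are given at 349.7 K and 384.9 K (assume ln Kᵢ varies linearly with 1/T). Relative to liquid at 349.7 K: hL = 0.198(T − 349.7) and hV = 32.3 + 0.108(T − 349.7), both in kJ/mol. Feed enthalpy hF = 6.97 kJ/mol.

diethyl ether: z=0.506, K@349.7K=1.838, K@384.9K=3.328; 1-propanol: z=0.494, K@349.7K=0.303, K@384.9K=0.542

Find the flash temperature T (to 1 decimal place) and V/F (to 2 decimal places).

Adiabatic flash: solve Rachford–Rice at each trial T, then check hF = ψ·hV(T) + (1−ψ)·hL(T).
  T = 349.7 K: K = (1.838, 0.303), RR gives ψ = 0.136, H_out = 4.408 kJ/mol
  T = 384.9 K: K = (3.328, 0.542), RR gives ψ = 0.893, H_out = 32.973 kJ/mol
  T = 367.3 K: K = (2.509, 0.411), RR gives ψ = 0.532, H_out = 19.812 kJ/mol
  T = 358.5 K: K = (2.156, 0.354), RR gives ψ = 0.356, H_out = 12.959 kJ/mol
  T = 354.1 K: K = (1.992, 0.328), RR gives ψ = 0.255, H_out = 9.010 kJ/mol
  T = 351.9 K: K = (1.914, 0.315), RR gives ψ = 0.199, H_out = 6.811 kJ/mol
Linear interpolation between T = 351.9 (H_out = 6.811) and T = 354.1 (H_out = 9.010) on hF = 6.97 gives T ≈ 352.1 K, at which ψ = 0.20.

T = 352.1 K, V/F = 0.20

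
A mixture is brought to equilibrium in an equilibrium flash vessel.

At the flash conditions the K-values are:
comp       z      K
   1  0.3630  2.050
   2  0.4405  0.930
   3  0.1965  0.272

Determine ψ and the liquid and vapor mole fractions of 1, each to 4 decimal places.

Newton iteration, ψ⁰ = 0.5:
  ψ = 0.5000: g = -0.00694, g' = -0.4319 → ψ = 0.4839
  ψ = 0.4839: g = -0.00004, g' = -0.4265 → ψ = 0.4838
Converged at ψ = 0.4838.
Compositions from xᵢ = zᵢ/(1+ψ(Kᵢ−1)), yᵢ = Kᵢxᵢ:
  1: x = 0.2407, y = 0.4935
  2: x = 0.4559, y = 0.4240
  3: x = 0.3033, y = 0.0825

ψ = 0.4838, x_1 = 0.2407, y_1 = 0.4935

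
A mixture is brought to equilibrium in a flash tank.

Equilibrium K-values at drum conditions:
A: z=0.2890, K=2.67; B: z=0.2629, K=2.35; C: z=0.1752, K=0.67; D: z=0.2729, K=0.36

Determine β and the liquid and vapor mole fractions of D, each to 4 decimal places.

Newton–Raphson from β = 0.64:
  β = 0.6400: g = 0.05457, g' = -0.6776 → β = 0.7205
  β = 0.7205: g = -0.00102, g' = -0.7070 → β = 0.7191
Converged at β = 0.7191.
Compositions from xᵢ = zᵢ/(1+β(Kᵢ−1)), yᵢ = Kᵢxᵢ:
  A: x = 0.1313, y = 0.3506
  B: x = 0.1334, y = 0.3135
  C: x = 0.2297, y = 0.1539
  D: x = 0.5056, y = 0.1820

β = 0.7191, x_D = 0.5056, y_D = 0.1820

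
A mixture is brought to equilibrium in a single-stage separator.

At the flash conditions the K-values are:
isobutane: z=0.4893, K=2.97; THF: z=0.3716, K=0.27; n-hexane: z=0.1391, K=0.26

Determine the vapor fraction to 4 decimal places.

ψ = 0.4085

Let ψ = V/F and solve Σ zᵢ(Kᵢ−1)/(1+ψ(Kᵢ−1)) = 0.
g(0) = ΣzᵢKᵢ − 1 = 0.5897 and g(1) = 1 − Σzᵢ/Kᵢ = -1.0760, so a root lies in (0, 1).
Newton iteration, ψ⁰ = 0.65:
  ψ = 0.6500: g = -0.29186, g' = -1.3650 → ψ = 0.4362
  ψ = 0.4362: g = -0.03155, g' = -1.1417 → ψ = 0.4085
Converged at ψ = 0.4085.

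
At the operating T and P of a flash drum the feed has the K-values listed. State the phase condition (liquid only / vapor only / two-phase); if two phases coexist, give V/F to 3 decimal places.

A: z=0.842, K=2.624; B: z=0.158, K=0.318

ΣzᵢKᵢ = 2.260; Σzᵢ/Kᵢ = 0.818.
Since Σzᵢ/Kᵢ < 1 the mixture is above its dew point — single vapor phase.

vapor only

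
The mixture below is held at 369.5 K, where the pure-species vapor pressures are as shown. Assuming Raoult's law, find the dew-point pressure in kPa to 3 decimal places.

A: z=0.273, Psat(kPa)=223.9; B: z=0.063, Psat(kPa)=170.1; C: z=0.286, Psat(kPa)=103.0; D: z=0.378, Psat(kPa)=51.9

Pdew = 85.840 kPa

At the dew point ψ → 1, so Σzᵢ/Kᵢ = 1 with Kᵢ = Pᵢˢᵃᵗ/P ⇒ 1/P = Σzᵢ/Pᵢˢᵃᵗ.
1/P = 0.273/223.9 + 0.063/170.1 + 0.286/103.0 + 0.378/51.9 = 0.011650 ⇒ P = 85.840 kPa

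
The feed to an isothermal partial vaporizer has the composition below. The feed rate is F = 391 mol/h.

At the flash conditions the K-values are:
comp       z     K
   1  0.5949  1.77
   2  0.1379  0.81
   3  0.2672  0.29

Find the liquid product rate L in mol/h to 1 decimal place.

L = 189.7 mol/h

Iterate (Newton) starting at ψ = 0.5:
  ψ = 0.5000: g = 0.00766, g' = -0.5137 → ψ = 0.5149
  ψ = 0.5149: g = -0.00006, g' = -0.5216 → ψ = 0.5148
Converged at ψ = 0.5148.
Then V = ψ·F = 0.5148·391 = 201.3 mol/h and L = F − V = 189.7 mol/h.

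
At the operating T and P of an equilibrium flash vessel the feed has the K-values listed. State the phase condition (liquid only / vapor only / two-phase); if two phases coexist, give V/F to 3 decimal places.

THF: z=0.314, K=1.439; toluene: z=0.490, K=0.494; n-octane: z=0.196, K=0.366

liquid only

ΣzᵢKᵢ = 0.766; Σzᵢ/Kᵢ = 1.746.
Since ΣzᵢKᵢ < 1 the mixture is below its bubble point — single liquid phase.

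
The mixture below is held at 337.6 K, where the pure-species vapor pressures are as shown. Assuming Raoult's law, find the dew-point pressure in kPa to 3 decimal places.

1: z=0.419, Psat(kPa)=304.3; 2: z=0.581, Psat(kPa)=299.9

At the dew point ψ → 1, so Σzᵢ/Kᵢ = 1 with Kᵢ = Pᵢˢᵃᵗ/P ⇒ 1/P = Σzᵢ/Pᵢˢᵃᵗ.
1/P = 0.419/304.3 + 0.581/299.9 = 0.003314 ⇒ P = 301.728 kPa

Pdew = 301.728 kPa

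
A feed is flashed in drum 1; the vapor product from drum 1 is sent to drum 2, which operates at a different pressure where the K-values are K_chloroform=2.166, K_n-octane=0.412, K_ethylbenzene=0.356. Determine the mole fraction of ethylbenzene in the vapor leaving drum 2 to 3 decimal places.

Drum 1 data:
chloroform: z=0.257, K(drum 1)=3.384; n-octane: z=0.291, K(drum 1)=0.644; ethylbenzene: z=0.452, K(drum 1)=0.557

Drum 1:
Let ψ₁ = V/F and solve Σ zᵢ(Kᵢ−1)/(1+ψ₁(Kᵢ−1)) = 0.
Check two-phase: ΣzᵢKᵢ = 1.309 > 1 and Σzᵢ/Kᵢ = 1.339 > 1, so g(0) = 0.309 > 0 and g(1) = -0.339 < 0.
Iterate (Newton) starting at ψ₁ = 0.5:
  ψ₁ = 0.500: g = -0.1037, g' = -0.505 → ψ₁ = 0.295
  ψ₁ = 0.295: g = 0.0139, g' = -0.667 → ψ₁ = 0.315
  ψ₁ = 0.315: g = 0.0003, g' = -0.643 → ψ₁ = 0.316
Converged at ψ₁ = 0.316.
Drum-1 compositions:
  chloroform: x = 0.147, y = 0.496
  n-octane: x = 0.328, y = 0.211
  ethylbenzene: x = 0.526, y = 0.293
Drum-2 feed = drum-1 vapor: z₂ = (0.4961, 0.2111, 0.2927).
Drum 2:
Let ψ₂ = V/F and solve Σ zᵢ(Kᵢ−1)/(1+ψ₂(Kᵢ−1)) = 0.
Feasibility: ΣzᵢKᵢ = 1.266, Σzᵢ/Kᵢ = 1.564 — both > 1, two phases present.
Iterate (Newton) starting at ψ₂ = 0.52:
  ψ₂ = 0.520: g = -0.1021, g' = -0.687 → ψ₂ = 0.371
  ψ₂ = 0.371: g = -0.0029, g' = -0.658 → ψ₂ = 0.367
Converged at ψ₂ = 0.367.
  chloroform: x = 0.347, y = 0.753
  n-octane: x = 0.269, y = 0.111
  ethylbenzene: x = 0.383, y = 0.136

y_ethylbenzene (drum 2) = 0.136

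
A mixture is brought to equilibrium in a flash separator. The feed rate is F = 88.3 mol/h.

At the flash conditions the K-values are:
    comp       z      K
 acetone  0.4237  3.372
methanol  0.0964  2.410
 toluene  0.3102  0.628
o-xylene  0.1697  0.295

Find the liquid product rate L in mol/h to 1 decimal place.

L = 20.6 mol/h

Let β = V/F and solve Σ zᵢ(Kᵢ−1)/(1+β(Kᵢ−1)) = 0.
g(0) = ΣzᵢKᵢ − 1 = 0.9059 and g(1) = 1 − Σzᵢ/Kᵢ = -0.2349, so a root lies in (0, 1).
Iterate (Newton) starting at β = 0.5:
  β = 0.5000: g = 0.21294, g' = -0.8308 → β = 0.7563
  β = 0.7563: g = 0.00862, g' = -0.8205 → β = 0.7668
Converged at β = 0.7668.
Then V = β·F = 0.7668·88.3 = 67.7 mol/h and L = F − V = 20.6 mol/h.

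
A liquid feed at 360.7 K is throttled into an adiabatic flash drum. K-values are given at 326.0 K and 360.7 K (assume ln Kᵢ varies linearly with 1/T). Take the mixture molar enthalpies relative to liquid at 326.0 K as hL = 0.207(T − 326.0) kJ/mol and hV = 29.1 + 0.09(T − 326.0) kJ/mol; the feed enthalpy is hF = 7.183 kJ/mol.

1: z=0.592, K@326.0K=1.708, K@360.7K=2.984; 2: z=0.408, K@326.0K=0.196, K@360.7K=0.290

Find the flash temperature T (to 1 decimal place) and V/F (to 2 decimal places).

Adiabatic flash: solve Rachford–Rice at each trial T, then check hF = ψ·hV(T) + (1−ψ)·hL(T).
  T = 326.0 K: K = (1.708, 0.196), RR gives ψ = 0.160, H_out = 4.657 kJ/mol
  T = 360.7 K: K = (2.984, 0.290), RR gives ψ = 0.628, H_out = 22.912 kJ/mol
  T = 343.4 K: K = (2.291, 0.241), RR gives ψ = 0.464, H_out = 16.159 kJ/mol
  T = 334.7 K: K = (1.986, 0.218), RR gives ψ = 0.343, H_out = 11.436 kJ/mol
  T = 330.4 K: K = (1.845, 0.207), RR gives ψ = 0.264, H_out = 8.449 kJ/mol
  T = 328.2 K: K = (1.776, 0.201), RR gives ψ = 0.215, H_out = 6.667 kJ/mol
Linear interpolation between T = 328.2 (H_out = 6.667) and T = 330.4 (H_out = 8.449) on hF = 7.183 gives T ≈ 328.8 K, at which ψ = 0.23.

T = 328.8 K, V/F = 0.23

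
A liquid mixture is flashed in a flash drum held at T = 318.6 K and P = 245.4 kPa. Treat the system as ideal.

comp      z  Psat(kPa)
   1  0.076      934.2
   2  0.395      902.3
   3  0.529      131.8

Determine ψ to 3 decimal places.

Raoult's law: Kᵢ = Pᵢˢᵃᵗ/P = Pᵢˢᵃᵗ/245.4.
  K_1 = 934.2/245.4 = 3.80685, K_2 = 902.3/245.4 = 3.67685, K_3 = 131.8/245.4 = 0.53708
Newton–Raphson from ψ = 0.5:
  ψ = 0.500: g = 0.2223, g' = -0.813 → ψ = 0.773
  ψ = 0.773: g = 0.0302, g' = -0.635 → ψ = 0.821
Converged at ψ = 0.821.

ψ = 0.821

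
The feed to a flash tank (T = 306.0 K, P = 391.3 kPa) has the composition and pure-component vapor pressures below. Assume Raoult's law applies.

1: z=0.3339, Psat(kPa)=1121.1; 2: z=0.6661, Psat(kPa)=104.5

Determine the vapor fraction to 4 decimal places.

ψ = 0.0984

Raoult's law: Kᵢ = Pᵢˢᵃᵗ/P = Pᵢˢᵃᵗ/391.3.
  K_1 = 1121.1/391.3 = 2.865065, K_2 = 104.5/391.3 = 0.267059
Newton iteration, ψ⁰ = 0.63:
  ψ = 0.6300: g = -0.62072, g' = -1.4807 → ψ = 0.2108
  ψ = 0.2108: g = -0.13040, g' = -1.0990 → ψ = 0.0921
  ψ = 0.0921: g = 0.00787, g' = -1.2574 → ψ = 0.0984
Converged at ψ = 0.0984.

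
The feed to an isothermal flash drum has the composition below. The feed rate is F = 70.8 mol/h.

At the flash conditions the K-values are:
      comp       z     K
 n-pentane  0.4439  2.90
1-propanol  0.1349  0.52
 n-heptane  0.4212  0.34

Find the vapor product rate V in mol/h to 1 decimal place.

Rachford–Rice: g(V/F) = Σ zᵢ(Kᵢ−1)/(1+V/F(Kᵢ−1)) = 0.
Check two-phase: ΣzᵢKᵢ = 1.5007 > 1 and Σzᵢ/Kᵢ = 1.6513 > 1, so g(0) = 0.5007 > 0 and g(1) = -0.6513 < 0.
Newton iteration, V/F⁰ = 0.5:
  V/F = 0.5000: g = -0.06760, g' = -0.8840 → V/F = 0.4235
  V/F = 0.4235: g = 0.00022, g' = -0.8944 → V/F = 0.4238
Converged at V/F = 0.4238.
Then V = V/F·F = 0.4238·70.8 = 30.0 mol/h and L = F − V = 40.8 mol/h.

V = 30.0 mol/h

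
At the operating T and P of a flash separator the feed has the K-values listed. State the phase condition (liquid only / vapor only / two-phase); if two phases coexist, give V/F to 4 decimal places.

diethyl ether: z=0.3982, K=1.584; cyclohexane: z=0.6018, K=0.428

liquid only

ΣzᵢKᵢ = 0.8883; Σzᵢ/Kᵢ = 1.6575.
Since ΣzᵢKᵢ < 1 the mixture is below its bubble point — single liquid phase.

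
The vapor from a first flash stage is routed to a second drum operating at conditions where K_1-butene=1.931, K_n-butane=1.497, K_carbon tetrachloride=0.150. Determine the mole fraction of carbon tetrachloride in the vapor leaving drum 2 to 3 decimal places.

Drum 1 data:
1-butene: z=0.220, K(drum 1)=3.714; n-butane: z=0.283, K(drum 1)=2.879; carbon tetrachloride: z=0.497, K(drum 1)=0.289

Drum 1:
Rachford–Rice: g(ψ₁) = Σ zᵢ(Kᵢ−1)/(1+ψ₁(Kᵢ−1)) = 0.
g(0) = ΣzᵢKᵢ − 1 = 0.775 and g(1) = 1 − Σzᵢ/Kᵢ = -0.877, so a root lies in (0, 1).
Iterate (Newton) starting at ψ₁ = 0.5:
  ψ₁ = 0.500: g = -0.0208, g' = -1.162 → ψ₁ = 0.482
Converged at ψ₁ = 0.482.
Drum-1 compositions:
  1-butene: x = 0.095, y = 0.354
  n-butane: x = 0.148, y = 0.427
  carbon tetrachloride: x = 0.756, y = 0.219
Drum-2 feed = drum-1 vapor: z₂ = (0.3540, 0.4275, 0.2185).
Drum 2:
Material balance + equilibrium reduce to Σ zᵢ(Kᵢ−1)/(1+ψ₂(Kᵢ−1)) = 0.
Feasibility: ΣzᵢKᵢ = 1.356, Σzᵢ/Kᵢ = 1.926 — both > 1, two phases present.
Iterate (Newton) starting at ψ₂ = 0.5:
  ψ₂ = 0.500: g = 0.0720, g' = -0.688 → ψ₂ = 0.605
  ψ₂ = 0.605: g = -0.0079, g' = -0.856 → ψ₂ = 0.595
Converged at ψ₂ = 0.595.
  1-butene: x = 0.228, y = 0.440
  n-butane: x = 0.330, y = 0.494
  carbon tetrachloride: x = 0.442, y = 0.066

y_carbon tetrachloride (drum 2) = 0.066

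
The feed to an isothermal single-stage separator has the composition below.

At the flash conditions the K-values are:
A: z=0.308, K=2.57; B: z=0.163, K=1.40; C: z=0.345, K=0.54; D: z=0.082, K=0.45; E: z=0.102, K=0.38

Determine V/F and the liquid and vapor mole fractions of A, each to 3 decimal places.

Rachford–Rice: g(V/F) = Σ zᵢ(Kᵢ−1)/(1+V/F(Kᵢ−1)) = 0.
g(0) = ΣzᵢKᵢ − 1 = 0.282 and g(1) = 1 − Σzᵢ/Kᵢ = -0.326, so a root lies in (0, 1).
Newton–Raphson from V/F = 0.5:
  V/F = 0.500: g = -0.0347, g' = -0.509 → V/F = 0.432
Converged at V/F = 0.432.
Compositions from xᵢ = zᵢ/(1+V/F(Kᵢ−1)), yᵢ = Kᵢxᵢ:
  A: x = 0.183, y = 0.472
  B: x = 0.139, y = 0.195
  C: x = 0.431, y = 0.233
  D: x = 0.108, y = 0.048
  E: x = 0.139, y = 0.053

V/F = 0.432, x_A = 0.183, y_A = 0.472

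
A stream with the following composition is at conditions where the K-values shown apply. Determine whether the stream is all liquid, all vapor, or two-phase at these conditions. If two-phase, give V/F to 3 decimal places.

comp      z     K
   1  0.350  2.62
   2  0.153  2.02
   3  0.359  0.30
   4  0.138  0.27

two-phase, V/F = 0.360

ΣzᵢKᵢ = 1.371; Σzᵢ/Kᵢ = 1.917.
Both exceed 1, so a two-phase solution exists.
Let ψ = V/F and solve Σ zᵢ(Kᵢ−1)/(1+ψ(Kᵢ−1)) = 0.
Iterate (Newton) starting at ψ = 0.5:
  ψ = 0.500: g = -0.1287, g' = -0.949 → ψ = 0.364
  ψ = 0.364: g = -0.0043, g' = -0.901 → ψ = 0.360
Converged at ψ = 0.360.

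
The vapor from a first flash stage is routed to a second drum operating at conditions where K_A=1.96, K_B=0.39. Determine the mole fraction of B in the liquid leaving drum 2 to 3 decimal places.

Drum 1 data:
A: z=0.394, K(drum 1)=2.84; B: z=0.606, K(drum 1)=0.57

x_B (drum 2) = 0.611

Drum 1:
Newton iteration, ψ₁⁰ = 0.5:
  ψ₁ = 0.500: g = 0.0456, g' = -0.544 → ψ₁ = 0.584
  ψ₁ = 0.584: g = 0.0015, g' = -0.510 → ψ₁ = 0.587
Converged at ψ₁ = 0.587.
Drum-1 compositions:
  A: x = 0.189, y = 0.538
  B: x = 0.811, y = 0.462
Drum-2 feed = drum-1 vapor: z₂ = (0.5380, 0.4620).
Drum 2:
Rachford–Rice: g(ψ₂) = Σ zᵢ(Kᵢ−1)/(1+ψ₂(Kᵢ−1)) = 0.
g(0) = ΣzᵢKᵢ − 1 = 0.235 and g(1) = 1 − Σzᵢ/Kᵢ = -0.459, so a root lies in (0, 1).
Binary case is linear: z₁(K₁−1)(1+ψ₂(K₂−1)) + z₂(K₂−1)(1+ψ₂(K₁−1)) = 0
⇒ ψ₂ = [z₁(K₁−1)+z₂(K₂−1)] / [−(K₁−1)(K₂−1)] = 0.2346/0.5856 = 0.401
  A: x = 0.389, y = 0.762
  B: x = 0.611, y = 0.238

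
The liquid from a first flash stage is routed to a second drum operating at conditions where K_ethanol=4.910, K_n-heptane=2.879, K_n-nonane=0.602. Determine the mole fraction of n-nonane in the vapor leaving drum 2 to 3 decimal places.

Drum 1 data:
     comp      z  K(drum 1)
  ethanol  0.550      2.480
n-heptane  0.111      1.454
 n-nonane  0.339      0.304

Drum 1:
Let ψ₁ = V/F and solve Σ zᵢ(Kᵢ−1)/(1+ψ₁(Kᵢ−1)) = 0.
Check two-phase: ΣzᵢKᵢ = 1.628 > 1 and Σzᵢ/Kᵢ = 1.413 > 1, so g(0) = 0.628 > 0 and g(1) = -0.413 < 0.
Newton–Raphson from ψ₁ = 0.5:
  ψ₁ = 0.500: g = 0.1470, g' = -0.799 → ψ₁ = 0.684
  ψ₁ = 0.684: g = -0.0073, g' = -0.909 → ψ₁ = 0.676
Converged at ψ₁ = 0.676.
Drum-1 compositions:
  ethanol: x = 0.275, y = 0.682
  n-heptane: x = 0.085, y = 0.123
  n-nonane: x = 0.640, y = 0.195
Drum-2 feed = drum-1 liquid: z₂ = (0.2750, 0.0849, 0.6401).
Drum 2:
Material balance + equilibrium reduce to Σ zᵢ(Kᵢ−1)/(1+ψ₂(Kᵢ−1)) = 0.
Feasibility: ΣzᵢKᵢ = 1.980, Σzᵢ/Kᵢ = 1.149 — both > 1, two phases present.
Iterate (Newton) starting at ψ₂ = 0.69:
  ψ₂ = 0.690: g = 0.0090, g' = -0.557 → ψ₂ = 0.706
Converged at ψ₂ = 0.706.
  ethanol: x = 0.073, y = 0.359
  n-heptane: x = 0.036, y = 0.105
  n-nonane: x = 0.890, y = 0.536

y_n-nonane (drum 2) = 0.536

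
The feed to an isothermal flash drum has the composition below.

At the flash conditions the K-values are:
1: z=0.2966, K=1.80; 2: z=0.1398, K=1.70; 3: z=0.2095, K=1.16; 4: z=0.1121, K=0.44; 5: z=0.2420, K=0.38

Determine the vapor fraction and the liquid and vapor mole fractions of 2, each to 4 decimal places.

ψ = 0.4192, x_2 = 0.1081, y_2 = 0.1837

Newton–Raphson from ψ = 0.44:
  ψ = 0.4400: g = -0.00799, g' = -0.3864 → ψ = 0.4193
  ψ = 0.4193: g = -0.00005, g' = -0.3820 → ψ = 0.4192
Converged at ψ = 0.4192.
Compositions from xᵢ = zᵢ/(1+ψ(Kᵢ−1)), yᵢ = Kᵢxᵢ:
  1: x = 0.2221, y = 0.3998
  2: x = 0.1081, y = 0.1837
  3: x = 0.1963, y = 0.2277
  4: x = 0.1465, y = 0.0645
  5: x = 0.3270, y = 0.1243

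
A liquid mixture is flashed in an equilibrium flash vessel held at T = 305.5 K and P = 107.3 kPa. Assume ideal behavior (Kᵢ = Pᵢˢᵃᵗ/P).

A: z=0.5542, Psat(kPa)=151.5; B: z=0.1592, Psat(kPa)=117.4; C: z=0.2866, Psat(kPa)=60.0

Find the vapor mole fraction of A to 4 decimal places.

Raoult's law: Kᵢ = Pᵢˢᵃᵗ/P = Pᵢˢᵃᵗ/107.3.
  K_A = 151.5/107.3 = 1.411929, K_B = 117.4/107.3 = 1.094129, K_C = 60.0/107.3 = 0.559180
Rachford–Rice: g(V/F) = Σ zᵢ(Kᵢ−1)/(1+V/F(Kᵢ−1)) = 0.
g(0) = ΣzᵢKᵢ − 1 = 0.1169 and g(1) = 1 − Σzᵢ/Kᵢ = -0.0506, so a root lies in (0, 1).
Newton iteration, V/F⁰ = 0.5:
  V/F = 0.5000: g = 0.04156, g' = -0.1576 → V/F = 0.7637
  V/F = 0.7637: g = -0.00282, g' = -0.1822 → V/F = 0.7482
  V/F = 0.7482: g = -0.00002, g' = -0.1802 → V/F = 0.7481
Converged at V/F = 0.7481.
Compositions from xᵢ = zᵢ/(1+V/F(Kᵢ−1)), yᵢ = Kᵢxᵢ:
  A: x = 0.4236, y = 0.5982
  B: x = 0.1487, y = 0.1627
  C: x = 0.4276, y = 0.2391

y_A = 0.5982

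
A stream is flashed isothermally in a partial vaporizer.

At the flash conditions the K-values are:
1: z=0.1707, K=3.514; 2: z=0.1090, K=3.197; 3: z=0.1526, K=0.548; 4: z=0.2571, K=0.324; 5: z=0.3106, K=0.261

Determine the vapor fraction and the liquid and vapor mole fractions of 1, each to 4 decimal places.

Let ψ = V/F and solve Σ zᵢ(Kᵢ−1)/(1+ψ(Kᵢ−1)) = 0.
Feasibility: ΣzᵢKᵢ = 1.1963, Σzᵢ/Kᵢ = 2.3447 — both > 1, two phases present.
Newton–Raphson from ψ = 0.5:
  ψ = 0.5000: g = -0.41145, g' = -1.0781 → ψ = 0.1184
  ψ = 0.1184: g = 0.00747, g' = -1.3495 → ψ = 0.1239
Converged at ψ = 0.1239.
Compositions from xᵢ = zᵢ/(1+ψ(Kᵢ−1)), yᵢ = Kᵢxᵢ:
  1: x = 0.1302, y = 0.4574
  2: x = 0.0857, y = 0.2739
  3: x = 0.1617, y = 0.0886
  4: x = 0.2806, y = 0.0909
  5: x = 0.3419, y = 0.0892

ψ = 0.1239, x_1 = 0.1302, y_1 = 0.4574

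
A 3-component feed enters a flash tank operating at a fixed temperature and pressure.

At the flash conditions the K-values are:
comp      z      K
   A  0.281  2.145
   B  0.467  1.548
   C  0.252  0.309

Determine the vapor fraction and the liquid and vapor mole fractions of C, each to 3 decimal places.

ψ = 0.740, x_C = 0.516, y_C = 0.159

Newton–Raphson from ψ = 0.43:
  ψ = 0.430: g = 0.1750, g' = -0.501 → ψ = 0.779
  ψ = 0.779: g = -0.0280, g' = -0.737 → ψ = 0.741
  ψ = 0.741: g = -0.0010, g' = -0.685 → ψ = 0.740
Converged at ψ = 0.740.
Compositions from xᵢ = zᵢ/(1+ψ(Kᵢ−1)), yᵢ = Kᵢxᵢ:
  A: x = 0.152, y = 0.326
  B: x = 0.332, y = 0.514
  C: x = 0.516, y = 0.159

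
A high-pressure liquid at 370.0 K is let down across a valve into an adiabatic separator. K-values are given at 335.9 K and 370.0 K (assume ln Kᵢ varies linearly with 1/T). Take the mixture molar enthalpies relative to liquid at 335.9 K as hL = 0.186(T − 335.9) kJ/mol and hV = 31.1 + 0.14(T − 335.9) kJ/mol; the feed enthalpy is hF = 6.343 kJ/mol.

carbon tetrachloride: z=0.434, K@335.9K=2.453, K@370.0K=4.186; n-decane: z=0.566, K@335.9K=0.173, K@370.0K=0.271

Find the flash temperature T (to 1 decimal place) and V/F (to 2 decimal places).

Adiabatic flash: solve Rachford–Rice at each trial T, then check hF = ψ·hV(T) + (1−ψ)·hL(T).
  T = 335.9 K: K = (2.453, 0.173), RR gives ψ = 0.135, H_out = 4.206 kJ/mol
  T = 370.0 K: K = (4.186, 0.271), RR gives ψ = 0.418, H_out = 18.677 kJ/mol
  T = 352.9 K: K = (3.244, 0.219), RR gives ψ = 0.303, H_out = 12.355 kJ/mol
  T = 344.4 K: K = (2.830, 0.195), RR gives ψ = 0.230, H_out = 8.643 kJ/mol
  T = 340.1 K: K = (2.635, 0.184), RR gives ψ = 0.186, H_out = 6.515 kJ/mol
  T = 338.0 K: K = (2.543, 0.178), RR gives ψ = 0.161, H_out = 5.393 kJ/mol
Linear interpolation between T = 338.0 (H_out = 5.393) and T = 340.1 (H_out = 6.515) on hF = 6.343 gives T ≈ 339.8 K, at which ψ = 0.18.

T = 339.8 K, V/F = 0.18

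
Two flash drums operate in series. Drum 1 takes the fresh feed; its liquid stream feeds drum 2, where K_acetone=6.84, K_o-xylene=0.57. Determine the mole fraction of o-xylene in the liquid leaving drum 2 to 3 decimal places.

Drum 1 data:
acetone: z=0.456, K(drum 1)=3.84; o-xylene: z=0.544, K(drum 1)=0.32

x_o-xylene (drum 2) = 0.931

Drum 1:
Let ψ₁ = V/F and solve Σ zᵢ(Kᵢ−1)/(1+ψ₁(Kᵢ−1)) = 0.
g(0) = ΣzᵢKᵢ − 1 = 0.925 and g(1) = 1 − Σzᵢ/Kᵢ = -0.819, so a root lies in (0, 1).
Newton–Raphson from ψ₁ = 0.5:
  ψ₁ = 0.500: g = -0.0253, g' = -1.205 → ψ₁ = 0.479
Converged at ψ₁ = 0.479.
Drum-1 compositions:
  acetone: x = 0.193, y = 0.742
  o-xylene: x = 0.807, y = 0.258
Drum-2 feed = drum-1 liquid: z₂ = (0.1932, 0.8068).
Drum 2:
Let ψ₂ = V/F and solve Σ zᵢ(Kᵢ−1)/(1+ψ₂(Kᵢ−1)) = 0.
g(0) = ΣzᵢKᵢ − 1 = 0.781 and g(1) = 1 − Σzᵢ/Kᵢ = -0.444, so a root lies in (0, 1).
Newton–Raphson from ψ₂ = 0.65:
  ψ₂ = 0.650: g = -0.2463, g' = -0.574 → ψ₂ = 0.221
  ψ₂ = 0.221: g = 0.1094, g' = -1.439 → ψ₂ = 0.297
  ψ₂ = 0.297: g = 0.0150, g' = -1.078 → ψ₂ = 0.311
Converged at ψ₂ = 0.311.
  acetone: x = 0.069, y = 0.469
  o-xylene: x = 0.931, y = 0.531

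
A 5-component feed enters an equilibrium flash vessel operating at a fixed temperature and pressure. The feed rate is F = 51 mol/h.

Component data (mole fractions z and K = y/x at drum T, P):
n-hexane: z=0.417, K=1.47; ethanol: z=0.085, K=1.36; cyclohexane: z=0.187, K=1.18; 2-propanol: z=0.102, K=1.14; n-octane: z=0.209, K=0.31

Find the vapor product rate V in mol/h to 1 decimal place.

Newton–Raphson from ψ = 0.5:
  ψ = 0.500: g = 0.0087, g' = -0.307 → ψ = 0.528
Converged at ψ = 0.528.
Then V = ψ·F = 0.5277·51 = 26.9 mol/h and L = F − V = 24.1 mol/h.

V = 26.9 mol/h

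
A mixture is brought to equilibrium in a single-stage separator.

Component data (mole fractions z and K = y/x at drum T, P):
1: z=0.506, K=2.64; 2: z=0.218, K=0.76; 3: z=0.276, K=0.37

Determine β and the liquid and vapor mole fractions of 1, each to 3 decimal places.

Newton–Raphson from β = 0.5:
  β = 0.500: g = 0.1427, g' = -0.661 → β = 0.716
  β = 0.716: g = 0.0017, g' = -0.670 → β = 0.719
Converged at β = 0.719.
Compositions from xᵢ = zᵢ/(1+β(Kᵢ−1)), yᵢ = Kᵢxᵢ:
  1: x = 0.232, y = 0.613
  2: x = 0.263, y = 0.200
  3: x = 0.504, y = 0.187

β = 0.719, x_1 = 0.232, y_1 = 0.613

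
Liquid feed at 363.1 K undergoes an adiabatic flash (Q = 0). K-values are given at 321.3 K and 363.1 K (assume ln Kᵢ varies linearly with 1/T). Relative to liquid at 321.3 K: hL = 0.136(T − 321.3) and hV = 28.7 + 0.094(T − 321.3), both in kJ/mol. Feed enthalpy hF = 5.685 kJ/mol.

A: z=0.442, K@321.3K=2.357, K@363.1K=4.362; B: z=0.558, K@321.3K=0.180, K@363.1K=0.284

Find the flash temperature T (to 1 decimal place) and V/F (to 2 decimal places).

T = 325.5 K, V/F = 0.18

Adiabatic flash: solve Rachford–Rice at each trial T, then check hF = ψ·hV(T) + (1−ψ)·hL(T).
  T = 321.3 K: K = (2.357, 0.180), RR gives ψ = 0.128, H_out = 3.669 kJ/mol
  T = 363.1 K: K = (4.362, 0.284), RR gives ψ = 0.451, H_out = 17.846 kJ/mol
  T = 342.2 K: K = (3.267, 0.229), RR gives ψ = 0.327, H_out = 11.951 kJ/mol
  T = 331.8 K: K = (2.792, 0.204), RR gives ψ = 0.244, H_out = 8.319 kJ/mol
  T = 326.6 K: K = (2.571, 0.192), RR gives ψ = 0.192, H_out = 6.181 kJ/mol
  T = 324.0 K: K = (2.464, 0.186), RR gives ψ = 0.162, H_out = 4.998 kJ/mol
  T = 325.3 K: K = (2.517, 0.189), RR gives ψ = 0.177, H_out = 5.600 kJ/mol
Linear interpolation between T = 325.3 (H_out = 5.600) and T = 326.6 (H_out = 6.181) on hF = 5.685 gives T ≈ 325.5 K, at which ψ = 0.18.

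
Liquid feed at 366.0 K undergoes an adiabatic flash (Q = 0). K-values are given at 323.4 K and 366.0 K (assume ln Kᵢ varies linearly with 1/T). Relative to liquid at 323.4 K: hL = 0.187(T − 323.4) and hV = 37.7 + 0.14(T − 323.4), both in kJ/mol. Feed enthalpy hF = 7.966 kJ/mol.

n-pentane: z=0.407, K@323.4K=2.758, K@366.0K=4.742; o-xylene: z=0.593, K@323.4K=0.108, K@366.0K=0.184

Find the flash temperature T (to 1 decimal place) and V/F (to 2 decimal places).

Adiabatic flash: solve Rachford–Rice at each trial T, then check hF = ψ·hV(T) + (1−ψ)·hL(T).
  T = 323.4 K: K = (2.758, 0.108), RR gives ψ = 0.119, H_out = 4.485 kJ/mol
  T = 366.0 K: K = (4.742, 0.184), RR gives ψ = 0.340, H_out = 20.114 kJ/mol
  T = 344.7 K: K = (3.677, 0.143), RR gives ψ = 0.254, H_out = 13.290 kJ/mol
  T = 334.0 K: K = (3.197, 0.125), RR gives ψ = 0.195, H_out = 9.244 kJ/mol
  T = 328.7 K: K = (2.973, 0.116), RR gives ψ = 0.160, H_out = 6.983 kJ/mol
  T = 331.4 K: K = (3.086, 0.121), RR gives ψ = 0.179, H_out = 8.161 kJ/mol
  T = 330.0 K: K = (3.027, 0.118), RR gives ψ = 0.169, H_out = 7.557 kJ/mol
Linear interpolation between T = 330.0 (H_out = 7.557) and T = 331.4 (H_out = 8.161) on hF = 7.966 gives T ≈ 330.9 K, at which ψ = 0.18.

T = 330.9 K, V/F = 0.18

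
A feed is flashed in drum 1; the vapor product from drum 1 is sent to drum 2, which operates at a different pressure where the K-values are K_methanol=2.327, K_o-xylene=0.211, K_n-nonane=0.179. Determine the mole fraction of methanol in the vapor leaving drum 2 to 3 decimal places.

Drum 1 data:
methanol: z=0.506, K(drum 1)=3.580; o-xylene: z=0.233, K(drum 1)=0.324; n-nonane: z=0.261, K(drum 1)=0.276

y_methanol (drum 2) = 0.879

Drum 1:
Material balance + equilibrium reduce to Σ zᵢ(Kᵢ−1)/(1+ψ₁(Kᵢ−1)) = 0.
Check two-phase: ΣzᵢKᵢ = 1.959 > 1 and Σzᵢ/Kᵢ = 1.806 > 1, so g(0) = 0.959 > 0 and g(1) = -0.806 < 0.
Newton iteration, ψ₁⁰ = 0.5:
  ψ₁ = 0.500: g = 0.0360, g' = -1.221 → ψ₁ = 0.529
Converged at ψ₁ = 0.529.
Drum-1 compositions:
  methanol: x = 0.214, y = 0.766
  o-xylene: x = 0.363, y = 0.118
  n-nonane: x = 0.423, y = 0.117
Drum-2 feed = drum-1 vapor: z₂ = (0.7656, 0.1176, 0.1168).
Drum 2:
Let ψ₂ = V/F and solve Σ zᵢ(Kᵢ−1)/(1+ψ₂(Kᵢ−1)) = 0.
Feasibility: ΣzᵢKᵢ = 1.827, Σzᵢ/Kᵢ = 1.539 — both > 1, two phases present.
Newton–Raphson from ψ₂ = 0.5:
  ψ₂ = 0.500: g = 0.2948, g' = -0.913 → ψ₂ = 0.823
  ψ₂ = 0.823: g = -0.0743, g' = -1.651 → ψ₂ = 0.778
  ψ₂ = 0.778: g = -0.0055, g' = -1.420 → ψ₂ = 0.774
Converged at ψ₂ = 0.774.
  methanol: x = 0.378, y = 0.879
  o-xylene: x = 0.302, y = 0.064
  n-nonane: x = 0.320, y = 0.057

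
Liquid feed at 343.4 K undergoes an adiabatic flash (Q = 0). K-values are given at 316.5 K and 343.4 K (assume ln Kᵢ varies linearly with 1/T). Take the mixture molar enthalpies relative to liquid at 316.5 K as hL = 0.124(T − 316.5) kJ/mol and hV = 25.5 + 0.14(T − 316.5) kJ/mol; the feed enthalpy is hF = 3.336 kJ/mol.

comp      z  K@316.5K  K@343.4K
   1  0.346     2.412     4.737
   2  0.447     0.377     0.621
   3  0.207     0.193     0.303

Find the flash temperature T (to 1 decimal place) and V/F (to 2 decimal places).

Adiabatic flash: solve Rachford–Rice at each trial T, then check hF = ψ·hV(T) + (1−ψ)·hL(T).
  T = 316.5 K: K = (2.412, 0.377, 0.193), RR gives ψ = 0.044, H_out = 1.134 kJ/mol
  T = 343.4 K: K = (4.737, 0.621, 0.303), RR gives ψ = 0.522, H_out = 16.877 kJ/mol
  T = 329.9 K: K = (3.423, 0.488, 0.244), RR gives ψ = 0.312, H_out = 9.694 kJ/mol
  T = 323.2 K: K = (2.884, 0.430, 0.217), RR gives ψ = 0.194, H_out = 5.799 kJ/mol
  T = 319.9 K: K = (2.643, 0.403, 0.205), RR gives ψ = 0.126, H_out = 3.638 kJ/mol
  T = 318.2 K: K = (2.526, 0.390, 0.199), RR gives ψ = 0.087, H_out = 2.428 kJ/mol
Linear interpolation between T = 318.2 (H_out = 2.428) and T = 319.9 (H_out = 3.638) on hF = 3.336 gives T ≈ 319.5 K, at which ψ = 0.12.

T = 319.5 K, V/F = 0.12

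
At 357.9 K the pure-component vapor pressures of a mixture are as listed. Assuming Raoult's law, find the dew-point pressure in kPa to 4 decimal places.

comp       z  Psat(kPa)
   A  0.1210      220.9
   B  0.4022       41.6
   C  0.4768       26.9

At the dew point ψ → 1, so Σzᵢ/Kᵢ = 1 with Kᵢ = Pᵢˢᵃᵗ/P ⇒ 1/P = Σzᵢ/Pᵢˢᵃᵗ.
1/P = 0.1210/220.9 + 0.4022/41.6 + 0.4768/26.9 = 0.0279409 ⇒ P = 35.7898 kPa

Pdew = 35.7898 kPa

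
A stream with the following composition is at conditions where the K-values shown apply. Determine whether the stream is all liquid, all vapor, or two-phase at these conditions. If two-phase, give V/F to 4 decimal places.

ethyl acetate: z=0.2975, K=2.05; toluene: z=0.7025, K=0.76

two-phase, V/F = 0.5705

ΣzᵢKᵢ = 1.1438; Σzᵢ/Kᵢ = 1.0695.
Both exceed 1, so a two-phase solution exists.
Binary case is linear: z₁(K₁−1)(1+ψ(K₂−1)) + z₂(K₂−1)(1+ψ(K₁−1)) = 0
⇒ ψ = [z₁(K₁−1)+z₂(K₂−1)] / [−(K₁−1)(K₂−1)] = 0.14377/0.25200 = 0.5705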